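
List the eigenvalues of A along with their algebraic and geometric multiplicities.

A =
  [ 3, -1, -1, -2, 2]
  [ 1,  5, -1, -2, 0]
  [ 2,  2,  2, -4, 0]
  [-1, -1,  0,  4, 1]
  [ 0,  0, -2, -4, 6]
λ = 4: alg = 5, geom = 3

Step 1 — factor the characteristic polynomial to read off the algebraic multiplicities:
  χ_A(x) = (x - 4)^5

Step 2 — compute geometric multiplicities via the rank-nullity identity g(λ) = n − rank(A − λI):
  rank(A − (4)·I) = 2, so dim ker(A − (4)·I) = n − 2 = 3

Summary:
  λ = 4: algebraic multiplicity = 5, geometric multiplicity = 3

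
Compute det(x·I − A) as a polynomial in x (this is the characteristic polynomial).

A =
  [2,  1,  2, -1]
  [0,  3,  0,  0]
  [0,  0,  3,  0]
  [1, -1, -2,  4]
x^4 - 12*x^3 + 54*x^2 - 108*x + 81

Expanding det(x·I − A) (e.g. by cofactor expansion or by noting that A is similar to its Jordan form J, which has the same characteristic polynomial as A) gives
  χ_A(x) = x^4 - 12*x^3 + 54*x^2 - 108*x + 81
which factors as (x - 3)^4. The eigenvalues (with algebraic multiplicities) are λ = 3 with multiplicity 4.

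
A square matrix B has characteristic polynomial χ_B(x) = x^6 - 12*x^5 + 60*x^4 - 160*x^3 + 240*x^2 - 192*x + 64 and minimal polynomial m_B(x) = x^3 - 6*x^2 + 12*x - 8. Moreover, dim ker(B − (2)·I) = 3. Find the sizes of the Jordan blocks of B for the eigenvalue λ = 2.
Block sizes for λ = 2: [3, 2, 1]

Step 1 — from the characteristic polynomial, algebraic multiplicity of λ = 2 is 6. From dim ker(B − (2)·I) = 3, there are exactly 3 Jordan blocks for λ = 2.
Step 2 — from the minimal polynomial, the factor (x − 2)^3 tells us the largest block for λ = 2 has size 3.
Step 3 — with total size 6, 3 blocks, and largest block 3, the block sizes (in nonincreasing order) are [3, 2, 1].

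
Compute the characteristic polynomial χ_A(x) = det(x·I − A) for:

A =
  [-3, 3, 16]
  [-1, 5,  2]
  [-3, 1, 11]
x^3 - 13*x^2 + 56*x - 80

Expanding det(x·I − A) (e.g. by cofactor expansion or by noting that A is similar to its Jordan form J, which has the same characteristic polynomial as A) gives
  χ_A(x) = x^3 - 13*x^2 + 56*x - 80
which factors as (x - 5)*(x - 4)^2. The eigenvalues (with algebraic multiplicities) are λ = 4 with multiplicity 2, λ = 5 with multiplicity 1.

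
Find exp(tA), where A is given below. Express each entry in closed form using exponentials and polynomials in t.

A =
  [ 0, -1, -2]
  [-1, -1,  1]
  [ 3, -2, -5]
e^{tA} =
  [-t^2*exp(-2*t)/2 + 2*t*exp(-2*t) + exp(-2*t), t^2*exp(-2*t)/2 - t*exp(-2*t), t^2*exp(-2*t)/2 - 2*t*exp(-2*t)]
  [-t*exp(-2*t), t*exp(-2*t) + exp(-2*t), t*exp(-2*t)]
  [-t^2*exp(-2*t)/2 + 3*t*exp(-2*t), t^2*exp(-2*t)/2 - 2*t*exp(-2*t), t^2*exp(-2*t)/2 - 3*t*exp(-2*t) + exp(-2*t)]

Strategy: write A = P · J · P⁻¹ where J is a Jordan canonical form, so e^{tA} = P · e^{tJ} · P⁻¹, and e^{tJ} can be computed block-by-block.

A has Jordan form
J =
  [-2,  1,  0]
  [ 0, -2,  1]
  [ 0,  0, -2]
(up to reordering of blocks).

Per-block formulas:
  For a 3×3 Jordan block J_3(-2): exp(t · J_3(-2)) = e^(-2t)·(I + t·N + (t^2/2)·N^2), where N is the 3×3 nilpotent shift.

After assembling e^{tJ} and conjugating by P, we get:

e^{tA} =
  [-t^2*exp(-2*t)/2 + 2*t*exp(-2*t) + exp(-2*t), t^2*exp(-2*t)/2 - t*exp(-2*t), t^2*exp(-2*t)/2 - 2*t*exp(-2*t)]
  [-t*exp(-2*t), t*exp(-2*t) + exp(-2*t), t*exp(-2*t)]
  [-t^2*exp(-2*t)/2 + 3*t*exp(-2*t), t^2*exp(-2*t)/2 - 2*t*exp(-2*t), t^2*exp(-2*t)/2 - 3*t*exp(-2*t) + exp(-2*t)]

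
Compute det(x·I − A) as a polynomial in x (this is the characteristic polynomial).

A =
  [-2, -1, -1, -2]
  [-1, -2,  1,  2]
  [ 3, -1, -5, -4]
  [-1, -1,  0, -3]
x^4 + 12*x^3 + 54*x^2 + 108*x + 81

Expanding det(x·I − A) (e.g. by cofactor expansion or by noting that A is similar to its Jordan form J, which has the same characteristic polynomial as A) gives
  χ_A(x) = x^4 + 12*x^3 + 54*x^2 + 108*x + 81
which factors as (x + 3)^4. The eigenvalues (with algebraic multiplicities) are λ = -3 with multiplicity 4.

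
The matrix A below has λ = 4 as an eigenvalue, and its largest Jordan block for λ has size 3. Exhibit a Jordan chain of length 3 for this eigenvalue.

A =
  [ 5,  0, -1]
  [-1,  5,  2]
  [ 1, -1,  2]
A Jordan chain for λ = 4 of length 3:
v_1 = (1, -1, 1)ᵀ
v_2 = (0, 1, -1)ᵀ
v_3 = (0, 1, 0)ᵀ

Let N = A − (4)·I. We want v_3 with N^3 v_3 = 0 but N^2 v_3 ≠ 0; then v_{j-1} := N · v_j for j = 3, …, 2.

Pick v_3 = (0, 1, 0)ᵀ.
Then v_2 = N · v_3 = (0, 1, -1)ᵀ.
Then v_1 = N · v_2 = (1, -1, 1)ᵀ.

Sanity check: (A − (4)·I) v_1 = (0, 0, 0)ᵀ = 0. ✓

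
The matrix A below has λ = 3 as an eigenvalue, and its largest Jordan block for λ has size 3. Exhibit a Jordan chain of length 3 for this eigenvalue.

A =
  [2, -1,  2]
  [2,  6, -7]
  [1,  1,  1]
A Jordan chain for λ = 3 of length 3:
v_1 = (1, -3, -1)ᵀ
v_2 = (-1, 2, 1)ᵀ
v_3 = (1, 0, 0)ᵀ

Let N = A − (3)·I. We want v_3 with N^3 v_3 = 0 but N^2 v_3 ≠ 0; then v_{j-1} := N · v_j for j = 3, …, 2.

Pick v_3 = (1, 0, 0)ᵀ.
Then v_2 = N · v_3 = (-1, 2, 1)ᵀ.
Then v_1 = N · v_2 = (1, -3, -1)ᵀ.

Sanity check: (A − (3)·I) v_1 = (0, 0, 0)ᵀ = 0. ✓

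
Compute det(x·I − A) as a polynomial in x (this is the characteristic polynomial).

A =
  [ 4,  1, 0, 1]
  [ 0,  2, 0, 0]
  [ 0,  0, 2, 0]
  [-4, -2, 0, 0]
x^4 - 8*x^3 + 24*x^2 - 32*x + 16

Expanding det(x·I − A) (e.g. by cofactor expansion or by noting that A is similar to its Jordan form J, which has the same characteristic polynomial as A) gives
  χ_A(x) = x^4 - 8*x^3 + 24*x^2 - 32*x + 16
which factors as (x - 2)^4. The eigenvalues (with algebraic multiplicities) are λ = 2 with multiplicity 4.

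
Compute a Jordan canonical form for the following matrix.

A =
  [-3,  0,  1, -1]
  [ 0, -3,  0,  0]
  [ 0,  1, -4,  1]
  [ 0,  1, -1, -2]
J_2(-3) ⊕ J_2(-3)

The characteristic polynomial is
  det(x·I − A) = x^4 + 12*x^3 + 54*x^2 + 108*x + 81 = (x + 3)^4

Eigenvalues and multiplicities (the geometric multiplicity of λ is n − rank(A − λI), which equals the number of Jordan blocks for λ):
  λ = -3: algebraic multiplicity = 4, geometric multiplicity = 2

Determining the block sizes for each eigenvalue:
  λ = -3: with am = 4 and gm = 2, the partition is not yet determined (e.g. several partitions of 4 into 2 parts exist). Let N = A − (-3)·I. Computing rank(N^1) = 2, rank(N^2) = 0; the number of blocks of size ≥ j is rank(N^{j−1}) − rank(N^j), giving [2, 2]. So we have 2 block(s) of size 2 → block sizes [2, 2]

Assembling the blocks gives a Jordan form
J =
  [-3,  1,  0,  0]
  [ 0, -3,  0,  0]
  [ 0,  0, -3,  1]
  [ 0,  0,  0, -3]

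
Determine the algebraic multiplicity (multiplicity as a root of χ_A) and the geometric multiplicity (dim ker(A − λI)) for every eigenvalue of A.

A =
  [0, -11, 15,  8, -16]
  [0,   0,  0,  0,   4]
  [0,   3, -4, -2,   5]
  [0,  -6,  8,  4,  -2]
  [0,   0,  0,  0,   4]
λ = 0: alg = 4, geom = 2; λ = 4: alg = 1, geom = 1

Step 1 — factor the characteristic polynomial to read off the algebraic multiplicities:
  χ_A(x) = x^4*(x - 4)

Step 2 — compute geometric multiplicities via the rank-nullity identity g(λ) = n − rank(A − λI):
  rank(A − (0)·I) = 3, so dim ker(A − (0)·I) = n − 3 = 2
  rank(A − (4)·I) = 4, so dim ker(A − (4)·I) = n − 4 = 1

Summary:
  λ = 0: algebraic multiplicity = 4, geometric multiplicity = 2
  λ = 4: algebraic multiplicity = 1, geometric multiplicity = 1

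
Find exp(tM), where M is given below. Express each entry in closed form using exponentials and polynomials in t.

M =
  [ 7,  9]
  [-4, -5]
e^{tM} =
  [6*t*exp(t) + exp(t), 9*t*exp(t)]
  [-4*t*exp(t), -6*t*exp(t) + exp(t)]

Strategy: write M = P · J · P⁻¹ where J is a Jordan canonical form, so e^{tM} = P · e^{tJ} · P⁻¹, and e^{tJ} can be computed block-by-block.

M has Jordan form
J =
  [1, 1]
  [0, 1]
(up to reordering of blocks).

Per-block formulas:
  For a 2×2 Jordan block J_2(1): exp(t · J_2(1)) = e^(1t)·(I + t·N), where N is the 2×2 nilpotent shift.

After assembling e^{tJ} and conjugating by P, we get:

e^{tM} =
  [6*t*exp(t) + exp(t), 9*t*exp(t)]
  [-4*t*exp(t), -6*t*exp(t) + exp(t)]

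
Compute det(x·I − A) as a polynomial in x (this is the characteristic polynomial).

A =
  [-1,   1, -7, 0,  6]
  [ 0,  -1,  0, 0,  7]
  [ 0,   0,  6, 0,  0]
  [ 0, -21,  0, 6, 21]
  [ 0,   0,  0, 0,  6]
x^5 - 16*x^4 + 73*x^3 - 18*x^2 - 324*x - 216

Expanding det(x·I − A) (e.g. by cofactor expansion or by noting that A is similar to its Jordan form J, which has the same characteristic polynomial as A) gives
  χ_A(x) = x^5 - 16*x^4 + 73*x^3 - 18*x^2 - 324*x - 216
which factors as (x - 6)^3*(x + 1)^2. The eigenvalues (with algebraic multiplicities) are λ = -1 with multiplicity 2, λ = 6 with multiplicity 3.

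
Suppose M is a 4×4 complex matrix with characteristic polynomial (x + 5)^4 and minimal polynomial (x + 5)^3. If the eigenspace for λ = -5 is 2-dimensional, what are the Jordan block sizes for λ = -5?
Block sizes for λ = -5: [3, 1]

Step 1 — from the characteristic polynomial, algebraic multiplicity of λ = -5 is 4. From dim ker(M − (-5)·I) = 2, there are exactly 2 Jordan blocks for λ = -5.
Step 2 — from the minimal polynomial, the factor (x + 5)^3 tells us the largest block for λ = -5 has size 3.
Step 3 — with total size 4, 2 blocks, and largest block 3, the block sizes (in nonincreasing order) are [3, 1].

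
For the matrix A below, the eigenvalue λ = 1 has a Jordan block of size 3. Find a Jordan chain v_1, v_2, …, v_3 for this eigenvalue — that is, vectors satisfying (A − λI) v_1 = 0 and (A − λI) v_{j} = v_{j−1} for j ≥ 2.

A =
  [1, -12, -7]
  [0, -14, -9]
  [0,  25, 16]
A Jordan chain for λ = 1 of length 3:
v_1 = (5, 0, 0)ᵀ
v_2 = (-12, -15, 25)ᵀ
v_3 = (0, 1, 0)ᵀ

Let N = A − (1)·I. We want v_3 with N^3 v_3 = 0 but N^2 v_3 ≠ 0; then v_{j-1} := N · v_j for j = 3, …, 2.

Pick v_3 = (0, 1, 0)ᵀ.
Then v_2 = N · v_3 = (-12, -15, 25)ᵀ.
Then v_1 = N · v_2 = (5, 0, 0)ᵀ.

Sanity check: (A − (1)·I) v_1 = (0, 0, 0)ᵀ = 0. ✓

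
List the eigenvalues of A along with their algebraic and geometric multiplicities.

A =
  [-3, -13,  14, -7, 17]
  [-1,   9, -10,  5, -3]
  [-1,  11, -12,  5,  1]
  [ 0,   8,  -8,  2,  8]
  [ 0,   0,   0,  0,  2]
λ = -2: alg = 3, geom = 2; λ = 2: alg = 2, geom = 2

Step 1 — factor the characteristic polynomial to read off the algebraic multiplicities:
  χ_A(x) = (x - 2)^2*(x + 2)^3

Step 2 — compute geometric multiplicities via the rank-nullity identity g(λ) = n − rank(A − λI):
  rank(A − (-2)·I) = 3, so dim ker(A − (-2)·I) = n − 3 = 2
  rank(A − (2)·I) = 3, so dim ker(A − (2)·I) = n − 3 = 2

Summary:
  λ = -2: algebraic multiplicity = 3, geometric multiplicity = 2
  λ = 2: algebraic multiplicity = 2, geometric multiplicity = 2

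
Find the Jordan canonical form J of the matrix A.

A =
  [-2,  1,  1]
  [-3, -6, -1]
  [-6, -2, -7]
J_2(-5) ⊕ J_1(-5)

The characteristic polynomial is
  det(x·I − A) = x^3 + 15*x^2 + 75*x + 125 = (x + 5)^3

Eigenvalues and multiplicities (the geometric multiplicity of λ is n − rank(A − λI), which equals the number of Jordan blocks for λ):
  λ = -5: algebraic multiplicity = 3, geometric multiplicity = 2

Determining the block sizes for each eigenvalue:
  λ = -5: 2 blocks summing to 3 forces exactly one block of size 2 and the rest size 1 → block sizes [2, 1]

Assembling the blocks gives a Jordan form
J =
  [-5,  1,  0]
  [ 0, -5,  0]
  [ 0,  0, -5]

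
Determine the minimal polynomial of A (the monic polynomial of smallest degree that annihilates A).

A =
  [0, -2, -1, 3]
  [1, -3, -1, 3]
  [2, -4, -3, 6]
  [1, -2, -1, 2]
x^2 + 2*x + 1

The characteristic polynomial is χ_A(x) = (x + 1)^4, so the eigenvalues are known. The minimal polynomial is
  m_A(x) = Π_λ (x − λ)^{k_λ}
where k_λ is the size of the *largest* Jordan block for λ (equivalently, the smallest k with (A − λI)^k v = 0 for every generalised eigenvector v of λ).

  λ = -1: largest Jordan block has size 2, contributing (x + 1)^2

So m_A(x) = (x + 1)^2 = x^2 + 2*x + 1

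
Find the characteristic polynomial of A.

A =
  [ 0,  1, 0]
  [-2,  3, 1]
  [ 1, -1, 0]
x^3 - 3*x^2 + 3*x - 1

Expanding det(x·I − A) (e.g. by cofactor expansion or by noting that A is similar to its Jordan form J, which has the same characteristic polynomial as A) gives
  χ_A(x) = x^3 - 3*x^2 + 3*x - 1
which factors as (x - 1)^3. The eigenvalues (with algebraic multiplicities) are λ = 1 with multiplicity 3.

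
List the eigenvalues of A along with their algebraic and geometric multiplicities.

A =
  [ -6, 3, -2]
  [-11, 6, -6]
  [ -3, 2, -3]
λ = -1: alg = 3, geom = 1

Step 1 — factor the characteristic polynomial to read off the algebraic multiplicities:
  χ_A(x) = (x + 1)^3

Step 2 — compute geometric multiplicities via the rank-nullity identity g(λ) = n − rank(A − λI):
  rank(A − (-1)·I) = 2, so dim ker(A − (-1)·I) = n − 2 = 1

Summary:
  λ = -1: algebraic multiplicity = 3, geometric multiplicity = 1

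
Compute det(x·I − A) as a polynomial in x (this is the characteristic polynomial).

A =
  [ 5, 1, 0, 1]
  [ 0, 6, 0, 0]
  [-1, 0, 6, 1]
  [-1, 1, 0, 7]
x^4 - 24*x^3 + 216*x^2 - 864*x + 1296

Expanding det(x·I − A) (e.g. by cofactor expansion or by noting that A is similar to its Jordan form J, which has the same characteristic polynomial as A) gives
  χ_A(x) = x^4 - 24*x^3 + 216*x^2 - 864*x + 1296
which factors as (x - 6)^4. The eigenvalues (with algebraic multiplicities) are λ = 6 with multiplicity 4.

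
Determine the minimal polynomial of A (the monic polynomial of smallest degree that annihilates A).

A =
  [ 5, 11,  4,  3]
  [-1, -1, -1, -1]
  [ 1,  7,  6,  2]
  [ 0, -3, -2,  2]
x^3 - 9*x^2 + 27*x - 27

The characteristic polynomial is χ_A(x) = (x - 3)^4, so the eigenvalues are known. The minimal polynomial is
  m_A(x) = Π_λ (x − λ)^{k_λ}
where k_λ is the size of the *largest* Jordan block for λ (equivalently, the smallest k with (A − λI)^k v = 0 for every generalised eigenvector v of λ).

  λ = 3: largest Jordan block has size 3, contributing (x − 3)^3

So m_A(x) = (x - 3)^3 = x^3 - 9*x^2 + 27*x - 27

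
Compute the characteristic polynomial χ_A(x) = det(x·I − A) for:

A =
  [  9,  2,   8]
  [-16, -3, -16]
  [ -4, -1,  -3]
x^3 - 3*x^2 + 3*x - 1

Expanding det(x·I − A) (e.g. by cofactor expansion or by noting that A is similar to its Jordan form J, which has the same characteristic polynomial as A) gives
  χ_A(x) = x^3 - 3*x^2 + 3*x - 1
which factors as (x - 1)^3. The eigenvalues (with algebraic multiplicities) are λ = 1 with multiplicity 3.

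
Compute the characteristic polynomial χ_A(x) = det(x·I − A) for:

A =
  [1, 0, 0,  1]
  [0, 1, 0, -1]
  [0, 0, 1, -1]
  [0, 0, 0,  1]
x^4 - 4*x^3 + 6*x^2 - 4*x + 1

Expanding det(x·I − A) (e.g. by cofactor expansion or by noting that A is similar to its Jordan form J, which has the same characteristic polynomial as A) gives
  χ_A(x) = x^4 - 4*x^3 + 6*x^2 - 4*x + 1
which factors as (x - 1)^4. The eigenvalues (with algebraic multiplicities) are λ = 1 with multiplicity 4.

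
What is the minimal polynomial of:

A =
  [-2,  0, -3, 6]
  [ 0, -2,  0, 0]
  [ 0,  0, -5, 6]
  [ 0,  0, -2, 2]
x^2 + 3*x + 2

The characteristic polynomial is χ_A(x) = (x + 1)*(x + 2)^3, so the eigenvalues are known. The minimal polynomial is
  m_A(x) = Π_λ (x − λ)^{k_λ}
where k_λ is the size of the *largest* Jordan block for λ (equivalently, the smallest k with (A − λI)^k v = 0 for every generalised eigenvector v of λ).

  λ = -2: largest Jordan block has size 1, contributing (x + 2)
  λ = -1: largest Jordan block has size 1, contributing (x + 1)

So m_A(x) = (x + 1)*(x + 2) = x^2 + 3*x + 2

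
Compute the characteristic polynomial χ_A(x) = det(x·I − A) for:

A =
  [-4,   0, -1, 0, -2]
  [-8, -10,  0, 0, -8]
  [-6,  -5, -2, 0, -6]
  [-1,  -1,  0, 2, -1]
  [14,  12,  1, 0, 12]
x^5 + 2*x^4 - 8*x^3 - 16*x^2 + 16*x + 32

Expanding det(x·I − A) (e.g. by cofactor expansion or by noting that A is similar to its Jordan form J, which has the same characteristic polynomial as A) gives
  χ_A(x) = x^5 + 2*x^4 - 8*x^3 - 16*x^2 + 16*x + 32
which factors as (x - 2)^2*(x + 2)^3. The eigenvalues (with algebraic multiplicities) are λ = -2 with multiplicity 3, λ = 2 with multiplicity 2.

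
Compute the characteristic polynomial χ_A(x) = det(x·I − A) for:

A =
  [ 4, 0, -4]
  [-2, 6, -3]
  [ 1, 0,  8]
x^3 - 18*x^2 + 108*x - 216

Expanding det(x·I − A) (e.g. by cofactor expansion or by noting that A is similar to its Jordan form J, which has the same characteristic polynomial as A) gives
  χ_A(x) = x^3 - 18*x^2 + 108*x - 216
which factors as (x - 6)^3. The eigenvalues (with algebraic multiplicities) are λ = 6 with multiplicity 3.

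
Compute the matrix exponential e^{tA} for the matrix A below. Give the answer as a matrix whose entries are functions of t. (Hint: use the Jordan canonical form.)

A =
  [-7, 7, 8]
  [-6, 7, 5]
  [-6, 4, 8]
e^{tA} =
  [-9*exp(3*t) + 10*exp(2*t), -3*t*exp(3*t) + 10*exp(3*t) - 10*exp(2*t), 3*t*exp(3*t) + 5*exp(3*t) - 5*exp(2*t)]
  [-6*exp(3*t) + 6*exp(2*t), -2*t*exp(3*t) + 7*exp(3*t) - 6*exp(2*t), 2*t*exp(3*t) + 3*exp(3*t) - 3*exp(2*t)]
  [-6*exp(3*t) + 6*exp(2*t), -2*t*exp(3*t) + 6*exp(3*t) - 6*exp(2*t), 2*t*exp(3*t) + 4*exp(3*t) - 3*exp(2*t)]

Strategy: write A = P · J · P⁻¹ where J is a Jordan canonical form, so e^{tA} = P · e^{tJ} · P⁻¹, and e^{tJ} can be computed block-by-block.

A has Jordan form
J =
  [2, 0, 0]
  [0, 3, 1]
  [0, 0, 3]
(up to reordering of blocks).

Per-block formulas:
  For a 1×1 block at λ = 2: exp(t · [2]) = [e^(2t)].
  For a 2×2 Jordan block J_2(3): exp(t · J_2(3)) = e^(3t)·(I + t·N), where N is the 2×2 nilpotent shift.

After assembling e^{tJ} and conjugating by P, we get:

e^{tA} =
  [-9*exp(3*t) + 10*exp(2*t), -3*t*exp(3*t) + 10*exp(3*t) - 10*exp(2*t), 3*t*exp(3*t) + 5*exp(3*t) - 5*exp(2*t)]
  [-6*exp(3*t) + 6*exp(2*t), -2*t*exp(3*t) + 7*exp(3*t) - 6*exp(2*t), 2*t*exp(3*t) + 3*exp(3*t) - 3*exp(2*t)]
  [-6*exp(3*t) + 6*exp(2*t), -2*t*exp(3*t) + 6*exp(3*t) - 6*exp(2*t), 2*t*exp(3*t) + 4*exp(3*t) - 3*exp(2*t)]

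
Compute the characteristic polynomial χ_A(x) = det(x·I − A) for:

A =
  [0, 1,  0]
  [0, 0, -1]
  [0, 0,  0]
x^3

Expanding det(x·I − A) (e.g. by cofactor expansion or by noting that A is similar to its Jordan form J, which has the same characteristic polynomial as A) gives
  χ_A(x) = x^3
which factors as x^3. The eigenvalues (with algebraic multiplicities) are λ = 0 with multiplicity 3.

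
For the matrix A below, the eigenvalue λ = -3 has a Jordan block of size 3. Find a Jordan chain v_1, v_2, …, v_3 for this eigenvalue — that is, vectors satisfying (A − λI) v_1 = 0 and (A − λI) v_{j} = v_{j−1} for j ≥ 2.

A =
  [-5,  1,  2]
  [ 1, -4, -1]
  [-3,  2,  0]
A Jordan chain for λ = -3 of length 3:
v_1 = (-1, 0, -1)ᵀ
v_2 = (-2, 1, -3)ᵀ
v_3 = (1, 0, 0)ᵀ

Let N = A − (-3)·I. We want v_3 with N^3 v_3 = 0 but N^2 v_3 ≠ 0; then v_{j-1} := N · v_j for j = 3, …, 2.

Pick v_3 = (1, 0, 0)ᵀ.
Then v_2 = N · v_3 = (-2, 1, -3)ᵀ.
Then v_1 = N · v_2 = (-1, 0, -1)ᵀ.

Sanity check: (A − (-3)·I) v_1 = (0, 0, 0)ᵀ = 0. ✓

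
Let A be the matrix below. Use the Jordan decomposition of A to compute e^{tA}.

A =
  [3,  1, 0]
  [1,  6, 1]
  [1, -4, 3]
e^{tA} =
  [t^2*exp(4*t) - t*exp(4*t) + exp(4*t), t^2*exp(4*t)/2 + t*exp(4*t), t^2*exp(4*t)/2]
  [t^2*exp(4*t) + t*exp(4*t), t^2*exp(4*t)/2 + 2*t*exp(4*t) + exp(4*t), t^2*exp(4*t)/2 + t*exp(4*t)]
  [-3*t^2*exp(4*t) + t*exp(4*t), -3*t^2*exp(4*t)/2 - 4*t*exp(4*t), -3*t^2*exp(4*t)/2 - t*exp(4*t) + exp(4*t)]

Strategy: write A = P · J · P⁻¹ where J is a Jordan canonical form, so e^{tA} = P · e^{tJ} · P⁻¹, and e^{tJ} can be computed block-by-block.

A has Jordan form
J =
  [4, 1, 0]
  [0, 4, 1]
  [0, 0, 4]
(up to reordering of blocks).

Per-block formulas:
  For a 3×3 Jordan block J_3(4): exp(t · J_3(4)) = e^(4t)·(I + t·N + (t^2/2)·N^2), where N is the 3×3 nilpotent shift.

After assembling e^{tJ} and conjugating by P, we get:

e^{tA} =
  [t^2*exp(4*t) - t*exp(4*t) + exp(4*t), t^2*exp(4*t)/2 + t*exp(4*t), t^2*exp(4*t)/2]
  [t^2*exp(4*t) + t*exp(4*t), t^2*exp(4*t)/2 + 2*t*exp(4*t) + exp(4*t), t^2*exp(4*t)/2 + t*exp(4*t)]
  [-3*t^2*exp(4*t) + t*exp(4*t), -3*t^2*exp(4*t)/2 - 4*t*exp(4*t), -3*t^2*exp(4*t)/2 - t*exp(4*t) + exp(4*t)]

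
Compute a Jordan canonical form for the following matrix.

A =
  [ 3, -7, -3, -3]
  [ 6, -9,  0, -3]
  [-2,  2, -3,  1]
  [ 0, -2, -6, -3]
J_2(-3) ⊕ J_2(-3)

The characteristic polynomial is
  det(x·I − A) = x^4 + 12*x^3 + 54*x^2 + 108*x + 81 = (x + 3)^4

Eigenvalues and multiplicities (the geometric multiplicity of λ is n − rank(A − λI), which equals the number of Jordan blocks for λ):
  λ = -3: algebraic multiplicity = 4, geometric multiplicity = 2

Determining the block sizes for each eigenvalue:
  λ = -3: with am = 4 and gm = 2, the partition is not yet determined (e.g. several partitions of 4 into 2 parts exist). Let N = A − (-3)·I. Computing rank(N^1) = 2, rank(N^2) = 0; the number of blocks of size ≥ j is rank(N^{j−1}) − rank(N^j), giving [2, 2]. So we have 2 block(s) of size 2 → block sizes [2, 2]

Assembling the blocks gives a Jordan form
J =
  [-3,  1,  0,  0]
  [ 0, -3,  0,  0]
  [ 0,  0, -3,  1]
  [ 0,  0,  0, -3]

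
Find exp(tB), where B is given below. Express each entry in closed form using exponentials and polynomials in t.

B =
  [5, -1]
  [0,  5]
e^{tB} =
  [exp(5*t), -t*exp(5*t)]
  [0, exp(5*t)]

Strategy: write B = P · J · P⁻¹ where J is a Jordan canonical form, so e^{tB} = P · e^{tJ} · P⁻¹, and e^{tJ} can be computed block-by-block.

B has Jordan form
J =
  [5, 1]
  [0, 5]
(up to reordering of blocks).

Per-block formulas:
  For a 2×2 Jordan block J_2(5): exp(t · J_2(5)) = e^(5t)·(I + t·N), where N is the 2×2 nilpotent shift.

After assembling e^{tJ} and conjugating by P, we get:

e^{tB} =
  [exp(5*t), -t*exp(5*t)]
  [0, exp(5*t)]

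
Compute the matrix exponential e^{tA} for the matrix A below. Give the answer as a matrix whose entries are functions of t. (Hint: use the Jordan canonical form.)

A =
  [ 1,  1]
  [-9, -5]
e^{tA} =
  [3*t*exp(-2*t) + exp(-2*t), t*exp(-2*t)]
  [-9*t*exp(-2*t), -3*t*exp(-2*t) + exp(-2*t)]

Strategy: write A = P · J · P⁻¹ where J is a Jordan canonical form, so e^{tA} = P · e^{tJ} · P⁻¹, and e^{tJ} can be computed block-by-block.

A has Jordan form
J =
  [-2,  1]
  [ 0, -2]
(up to reordering of blocks).

Per-block formulas:
  For a 2×2 Jordan block J_2(-2): exp(t · J_2(-2)) = e^(-2t)·(I + t·N), where N is the 2×2 nilpotent shift.

After assembling e^{tJ} and conjugating by P, we get:

e^{tA} =
  [3*t*exp(-2*t) + exp(-2*t), t*exp(-2*t)]
  [-9*t*exp(-2*t), -3*t*exp(-2*t) + exp(-2*t)]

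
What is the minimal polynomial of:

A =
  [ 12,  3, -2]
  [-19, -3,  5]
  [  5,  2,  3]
x^3 - 12*x^2 + 48*x - 64

The characteristic polynomial is χ_A(x) = (x - 4)^3, so the eigenvalues are known. The minimal polynomial is
  m_A(x) = Π_λ (x − λ)^{k_λ}
where k_λ is the size of the *largest* Jordan block for λ (equivalently, the smallest k with (A − λI)^k v = 0 for every generalised eigenvector v of λ).

  λ = 4: largest Jordan block has size 3, contributing (x − 4)^3

So m_A(x) = (x - 4)^3 = x^3 - 12*x^2 + 48*x - 64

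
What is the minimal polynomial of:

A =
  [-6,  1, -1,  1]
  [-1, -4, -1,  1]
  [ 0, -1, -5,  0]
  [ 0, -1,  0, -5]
x^3 + 15*x^2 + 75*x + 125

The characteristic polynomial is χ_A(x) = (x + 5)^4, so the eigenvalues are known. The minimal polynomial is
  m_A(x) = Π_λ (x − λ)^{k_λ}
where k_λ is the size of the *largest* Jordan block for λ (equivalently, the smallest k with (A − λI)^k v = 0 for every generalised eigenvector v of λ).

  λ = -5: largest Jordan block has size 3, contributing (x + 5)^3

So m_A(x) = (x + 5)^3 = x^3 + 15*x^2 + 75*x + 125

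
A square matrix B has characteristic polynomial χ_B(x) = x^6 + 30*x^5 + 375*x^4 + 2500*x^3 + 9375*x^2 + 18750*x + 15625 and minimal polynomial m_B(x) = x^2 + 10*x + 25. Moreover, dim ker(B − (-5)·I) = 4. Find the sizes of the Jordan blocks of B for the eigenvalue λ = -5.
Block sizes for λ = -5: [2, 2, 1, 1]

Step 1 — from the characteristic polynomial, algebraic multiplicity of λ = -5 is 6. From dim ker(B − (-5)·I) = 4, there are exactly 4 Jordan blocks for λ = -5.
Step 2 — from the minimal polynomial, the factor (x + 5)^2 tells us the largest block for λ = -5 has size 2.
Step 3 — with total size 6, 4 blocks, and largest block 2, the block sizes (in nonincreasing order) are [2, 2, 1, 1].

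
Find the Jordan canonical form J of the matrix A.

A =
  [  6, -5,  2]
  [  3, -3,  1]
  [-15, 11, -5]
J_2(-1) ⊕ J_1(0)

The characteristic polynomial is
  det(x·I − A) = x^3 + 2*x^2 + x = x*(x + 1)^2

Eigenvalues and multiplicities (the geometric multiplicity of λ is n − rank(A − λI), which equals the number of Jordan blocks for λ):
  λ = -1: algebraic multiplicity = 2, geometric multiplicity = 1
  λ = 0: algebraic multiplicity = 1, geometric multiplicity = 1

Determining the block sizes for each eigenvalue:
  λ = -1: one block (gm = 1), so the single block has size am = 2 → block sizes [2]
  λ = 0: one block (gm = 1), so the single block has size am = 1 → block sizes [1]

Assembling the blocks gives a Jordan form
J =
  [-1,  1, 0]
  [ 0, -1, 0]
  [ 0,  0, 0]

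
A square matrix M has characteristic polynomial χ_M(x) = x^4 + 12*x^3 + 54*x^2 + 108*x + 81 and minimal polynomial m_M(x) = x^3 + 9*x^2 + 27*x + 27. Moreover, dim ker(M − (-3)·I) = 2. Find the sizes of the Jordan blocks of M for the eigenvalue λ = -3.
Block sizes for λ = -3: [3, 1]

Step 1 — from the characteristic polynomial, algebraic multiplicity of λ = -3 is 4. From dim ker(M − (-3)·I) = 2, there are exactly 2 Jordan blocks for λ = -3.
Step 2 — from the minimal polynomial, the factor (x + 3)^3 tells us the largest block for λ = -3 has size 3.
Step 3 — with total size 4, 2 blocks, and largest block 3, the block sizes (in nonincreasing order) are [3, 1].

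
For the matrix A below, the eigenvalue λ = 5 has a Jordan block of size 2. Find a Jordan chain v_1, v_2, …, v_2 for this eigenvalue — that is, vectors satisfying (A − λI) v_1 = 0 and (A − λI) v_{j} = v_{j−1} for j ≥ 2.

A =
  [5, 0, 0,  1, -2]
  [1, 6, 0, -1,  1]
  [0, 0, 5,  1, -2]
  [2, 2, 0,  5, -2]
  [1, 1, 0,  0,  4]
A Jordan chain for λ = 5 of length 2:
v_1 = (0, 1, 0, 2, 1)ᵀ
v_2 = (1, 0, 0, 0, 0)ᵀ

Let N = A − (5)·I. We want v_2 with N^2 v_2 = 0 but N^1 v_2 ≠ 0; then v_{j-1} := N · v_j for j = 2, …, 2.

Pick v_2 = (1, 0, 0, 0, 0)ᵀ.
Then v_1 = N · v_2 = (0, 1, 0, 2, 1)ᵀ.

Sanity check: (A − (5)·I) v_1 = (0, 0, 0, 0, 0)ᵀ = 0. ✓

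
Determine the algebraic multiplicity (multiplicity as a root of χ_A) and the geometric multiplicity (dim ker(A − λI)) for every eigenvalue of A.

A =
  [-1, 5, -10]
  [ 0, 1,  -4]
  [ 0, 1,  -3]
λ = -1: alg = 3, geom = 2

Step 1 — factor the characteristic polynomial to read off the algebraic multiplicities:
  χ_A(x) = (x + 1)^3

Step 2 — compute geometric multiplicities via the rank-nullity identity g(λ) = n − rank(A − λI):
  rank(A − (-1)·I) = 1, so dim ker(A − (-1)·I) = n − 1 = 2

Summary:
  λ = -1: algebraic multiplicity = 3, geometric multiplicity = 2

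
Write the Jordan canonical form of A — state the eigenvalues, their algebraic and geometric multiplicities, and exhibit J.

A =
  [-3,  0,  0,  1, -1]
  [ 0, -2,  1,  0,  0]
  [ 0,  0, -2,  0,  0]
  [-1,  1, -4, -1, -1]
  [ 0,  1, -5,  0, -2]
J_3(-2) ⊕ J_2(-2)

The characteristic polynomial is
  det(x·I − A) = x^5 + 10*x^4 + 40*x^3 + 80*x^2 + 80*x + 32 = (x + 2)^5

Eigenvalues and multiplicities (the geometric multiplicity of λ is n − rank(A − λI), which equals the number of Jordan blocks for λ):
  λ = -2: algebraic multiplicity = 5, geometric multiplicity = 2

Determining the block sizes for each eigenvalue:
  λ = -2: with am = 5 and gm = 2, the partition is not yet determined (e.g. several partitions of 5 into 2 parts exist). Let N = A − (-2)·I. Computing rank(N^1) = 3, rank(N^2) = 1, rank(N^3) = 0; the number of blocks of size ≥ j is rank(N^{j−1}) − rank(N^j), giving [2, 2, 1]. So we have 1 block(s) of size 3, 1 block(s) of size 2 → block sizes [3, 2]

Assembling the blocks gives a Jordan form
J =
  [-2,  1,  0,  0,  0]
  [ 0, -2,  1,  0,  0]
  [ 0,  0, -2,  0,  0]
  [ 0,  0,  0, -2,  1]
  [ 0,  0,  0,  0, -2]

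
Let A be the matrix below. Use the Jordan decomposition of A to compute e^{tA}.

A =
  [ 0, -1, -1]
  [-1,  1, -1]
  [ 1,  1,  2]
e^{tA} =
  [t^2*exp(t)/2 - t*exp(t) + exp(t), -t*exp(t), t^2*exp(t)/2 - t*exp(t)]
  [-t*exp(t), exp(t), -t*exp(t)]
  [-t^2*exp(t)/2 + t*exp(t), t*exp(t), -t^2*exp(t)/2 + t*exp(t) + exp(t)]

Strategy: write A = P · J · P⁻¹ where J is a Jordan canonical form, so e^{tA} = P · e^{tJ} · P⁻¹, and e^{tJ} can be computed block-by-block.

A has Jordan form
J =
  [1, 1, 0]
  [0, 1, 1]
  [0, 0, 1]
(up to reordering of blocks).

Per-block formulas:
  For a 3×3 Jordan block J_3(1): exp(t · J_3(1)) = e^(1t)·(I + t·N + (t^2/2)·N^2), where N is the 3×3 nilpotent shift.

After assembling e^{tJ} and conjugating by P, we get:

e^{tA} =
  [t^2*exp(t)/2 - t*exp(t) + exp(t), -t*exp(t), t^2*exp(t)/2 - t*exp(t)]
  [-t*exp(t), exp(t), -t*exp(t)]
  [-t^2*exp(t)/2 + t*exp(t), t*exp(t), -t^2*exp(t)/2 + t*exp(t) + exp(t)]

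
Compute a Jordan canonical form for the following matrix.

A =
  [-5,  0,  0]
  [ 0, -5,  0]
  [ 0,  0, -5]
J_1(-5) ⊕ J_1(-5) ⊕ J_1(-5)

The characteristic polynomial is
  det(x·I − A) = x^3 + 15*x^2 + 75*x + 125 = (x + 5)^3

Eigenvalues and multiplicities (the geometric multiplicity of λ is n − rank(A − λI), which equals the number of Jordan blocks for λ):
  λ = -5: algebraic multiplicity = 3, geometric multiplicity = 3

Determining the block sizes for each eigenvalue:
  λ = -5: gm = am = 3, so every block has size 1 → block sizes [1, 1, 1]

Assembling the blocks gives a Jordan form
J =
  [-5,  0,  0]
  [ 0, -5,  0]
  [ 0,  0, -5]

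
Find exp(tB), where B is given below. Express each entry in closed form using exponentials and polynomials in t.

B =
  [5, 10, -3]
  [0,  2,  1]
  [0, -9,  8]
e^{tB} =
  [exp(5*t), -3*t^2*exp(5*t)/2 + 10*t*exp(5*t), t^2*exp(5*t)/2 - 3*t*exp(5*t)]
  [0, -3*t*exp(5*t) + exp(5*t), t*exp(5*t)]
  [0, -9*t*exp(5*t), 3*t*exp(5*t) + exp(5*t)]

Strategy: write B = P · J · P⁻¹ where J is a Jordan canonical form, so e^{tB} = P · e^{tJ} · P⁻¹, and e^{tJ} can be computed block-by-block.

B has Jordan form
J =
  [5, 1, 0]
  [0, 5, 1]
  [0, 0, 5]
(up to reordering of blocks).

Per-block formulas:
  For a 3×3 Jordan block J_3(5): exp(t · J_3(5)) = e^(5t)·(I + t·N + (t^2/2)·N^2), where N is the 3×3 nilpotent shift.

After assembling e^{tJ} and conjugating by P, we get:

e^{tB} =
  [exp(5*t), -3*t^2*exp(5*t)/2 + 10*t*exp(5*t), t^2*exp(5*t)/2 - 3*t*exp(5*t)]
  [0, -3*t*exp(5*t) + exp(5*t), t*exp(5*t)]
  [0, -9*t*exp(5*t), 3*t*exp(5*t) + exp(5*t)]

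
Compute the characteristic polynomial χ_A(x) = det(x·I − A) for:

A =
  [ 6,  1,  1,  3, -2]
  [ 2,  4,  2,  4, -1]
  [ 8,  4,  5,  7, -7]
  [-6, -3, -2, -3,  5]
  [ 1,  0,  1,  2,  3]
x^5 - 15*x^4 + 90*x^3 - 270*x^2 + 405*x - 243

Expanding det(x·I − A) (e.g. by cofactor expansion or by noting that A is similar to its Jordan form J, which has the same characteristic polynomial as A) gives
  χ_A(x) = x^5 - 15*x^4 + 90*x^3 - 270*x^2 + 405*x - 243
which factors as (x - 3)^5. The eigenvalues (with algebraic multiplicities) are λ = 3 with multiplicity 5.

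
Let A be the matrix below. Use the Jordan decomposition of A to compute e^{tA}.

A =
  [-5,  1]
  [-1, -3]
e^{tA} =
  [-t*exp(-4*t) + exp(-4*t), t*exp(-4*t)]
  [-t*exp(-4*t), t*exp(-4*t) + exp(-4*t)]

Strategy: write A = P · J · P⁻¹ where J is a Jordan canonical form, so e^{tA} = P · e^{tJ} · P⁻¹, and e^{tJ} can be computed block-by-block.

A has Jordan form
J =
  [-4,  1]
  [ 0, -4]
(up to reordering of blocks).

Per-block formulas:
  For a 2×2 Jordan block J_2(-4): exp(t · J_2(-4)) = e^(-4t)·(I + t·N), where N is the 2×2 nilpotent shift.

After assembling e^{tJ} and conjugating by P, we get:

e^{tA} =
  [-t*exp(-4*t) + exp(-4*t), t*exp(-4*t)]
  [-t*exp(-4*t), t*exp(-4*t) + exp(-4*t)]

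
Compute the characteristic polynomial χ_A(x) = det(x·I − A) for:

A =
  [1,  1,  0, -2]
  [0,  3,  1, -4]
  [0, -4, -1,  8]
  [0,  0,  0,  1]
x^4 - 4*x^3 + 6*x^2 - 4*x + 1

Expanding det(x·I − A) (e.g. by cofactor expansion or by noting that A is similar to its Jordan form J, which has the same characteristic polynomial as A) gives
  χ_A(x) = x^4 - 4*x^3 + 6*x^2 - 4*x + 1
which factors as (x - 1)^4. The eigenvalues (with algebraic multiplicities) are λ = 1 with multiplicity 4.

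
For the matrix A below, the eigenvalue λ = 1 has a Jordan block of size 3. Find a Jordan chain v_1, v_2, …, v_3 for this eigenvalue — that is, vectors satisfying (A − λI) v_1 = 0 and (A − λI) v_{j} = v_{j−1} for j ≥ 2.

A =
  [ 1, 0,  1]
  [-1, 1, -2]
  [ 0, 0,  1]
A Jordan chain for λ = 1 of length 3:
v_1 = (0, -1, 0)ᵀ
v_2 = (1, -2, 0)ᵀ
v_3 = (0, 0, 1)ᵀ

Let N = A − (1)·I. We want v_3 with N^3 v_3 = 0 but N^2 v_3 ≠ 0; then v_{j-1} := N · v_j for j = 3, …, 2.

Pick v_3 = (0, 0, 1)ᵀ.
Then v_2 = N · v_3 = (1, -2, 0)ᵀ.
Then v_1 = N · v_2 = (0, -1, 0)ᵀ.

Sanity check: (A − (1)·I) v_1 = (0, 0, 0)ᵀ = 0. ✓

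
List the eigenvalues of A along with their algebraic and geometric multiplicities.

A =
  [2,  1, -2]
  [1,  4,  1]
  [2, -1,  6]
λ = 4: alg = 3, geom = 1

Step 1 — factor the characteristic polynomial to read off the algebraic multiplicities:
  χ_A(x) = (x - 4)^3

Step 2 — compute geometric multiplicities via the rank-nullity identity g(λ) = n − rank(A − λI):
  rank(A − (4)·I) = 2, so dim ker(A − (4)·I) = n − 2 = 1

Summary:
  λ = 4: algebraic multiplicity = 3, geometric multiplicity = 1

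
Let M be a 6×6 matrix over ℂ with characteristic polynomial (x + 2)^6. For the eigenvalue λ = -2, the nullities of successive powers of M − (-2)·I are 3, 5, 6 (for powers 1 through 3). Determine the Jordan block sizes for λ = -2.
Block sizes for λ = -2: [3, 2, 1]

From the dimensions of kernels of powers, the number of Jordan blocks of size at least j is d_j − d_{j−1} where d_j = dim ker(N^j) (with d_0 = 0). Computing the differences gives [3, 2, 1].
The number of blocks of size exactly k is (#blocks of size ≥ k) − (#blocks of size ≥ k + 1), so the partition is: 1 block(s) of size 1, 1 block(s) of size 2, 1 block(s) of size 3.
In nonincreasing order the block sizes are [3, 2, 1].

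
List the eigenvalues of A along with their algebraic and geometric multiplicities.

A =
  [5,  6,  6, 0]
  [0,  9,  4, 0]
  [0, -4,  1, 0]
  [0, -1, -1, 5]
λ = 5: alg = 4, geom = 3

Step 1 — factor the characteristic polynomial to read off the algebraic multiplicities:
  χ_A(x) = (x - 5)^4

Step 2 — compute geometric multiplicities via the rank-nullity identity g(λ) = n − rank(A − λI):
  rank(A − (5)·I) = 1, so dim ker(A − (5)·I) = n − 1 = 3

Summary:
  λ = 5: algebraic multiplicity = 4, geometric multiplicity = 3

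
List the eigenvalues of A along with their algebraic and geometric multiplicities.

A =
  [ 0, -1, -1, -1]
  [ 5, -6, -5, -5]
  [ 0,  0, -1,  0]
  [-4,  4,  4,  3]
λ = -1: alg = 4, geom = 3

Step 1 — factor the characteristic polynomial to read off the algebraic multiplicities:
  χ_A(x) = (x + 1)^4

Step 2 — compute geometric multiplicities via the rank-nullity identity g(λ) = n − rank(A − λI):
  rank(A − (-1)·I) = 1, so dim ker(A − (-1)·I) = n − 1 = 3

Summary:
  λ = -1: algebraic multiplicity = 4, geometric multiplicity = 3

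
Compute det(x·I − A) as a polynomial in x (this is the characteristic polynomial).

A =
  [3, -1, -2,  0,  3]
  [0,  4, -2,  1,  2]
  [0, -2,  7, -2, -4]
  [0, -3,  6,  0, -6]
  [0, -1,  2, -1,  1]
x^5 - 15*x^4 + 90*x^3 - 270*x^2 + 405*x - 243

Expanding det(x·I − A) (e.g. by cofactor expansion or by noting that A is similar to its Jordan form J, which has the same characteristic polynomial as A) gives
  χ_A(x) = x^5 - 15*x^4 + 90*x^3 - 270*x^2 + 405*x - 243
which factors as (x - 3)^5. The eigenvalues (with algebraic multiplicities) are λ = 3 with multiplicity 5.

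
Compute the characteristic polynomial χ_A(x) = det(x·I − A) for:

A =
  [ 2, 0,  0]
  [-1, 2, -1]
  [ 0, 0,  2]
x^3 - 6*x^2 + 12*x - 8

Expanding det(x·I − A) (e.g. by cofactor expansion or by noting that A is similar to its Jordan form J, which has the same characteristic polynomial as A) gives
  χ_A(x) = x^3 - 6*x^2 + 12*x - 8
which factors as (x - 2)^3. The eigenvalues (with algebraic multiplicities) are λ = 2 with multiplicity 3.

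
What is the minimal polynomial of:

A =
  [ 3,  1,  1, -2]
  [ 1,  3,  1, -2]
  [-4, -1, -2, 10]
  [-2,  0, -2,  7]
x^3 - 8*x^2 + 21*x - 18

The characteristic polynomial is χ_A(x) = (x - 3)^3*(x - 2), so the eigenvalues are known. The minimal polynomial is
  m_A(x) = Π_λ (x − λ)^{k_λ}
where k_λ is the size of the *largest* Jordan block for λ (equivalently, the smallest k with (A − λI)^k v = 0 for every generalised eigenvector v of λ).

  λ = 2: largest Jordan block has size 1, contributing (x − 2)
  λ = 3: largest Jordan block has size 2, contributing (x − 3)^2

So m_A(x) = (x - 3)^2*(x - 2) = x^3 - 8*x^2 + 21*x - 18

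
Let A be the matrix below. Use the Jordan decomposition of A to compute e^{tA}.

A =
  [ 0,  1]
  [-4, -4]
e^{tA} =
  [2*t*exp(-2*t) + exp(-2*t), t*exp(-2*t)]
  [-4*t*exp(-2*t), -2*t*exp(-2*t) + exp(-2*t)]

Strategy: write A = P · J · P⁻¹ where J is a Jordan canonical form, so e^{tA} = P · e^{tJ} · P⁻¹, and e^{tJ} can be computed block-by-block.

A has Jordan form
J =
  [-2,  1]
  [ 0, -2]
(up to reordering of blocks).

Per-block formulas:
  For a 2×2 Jordan block J_2(-2): exp(t · J_2(-2)) = e^(-2t)·(I + t·N), where N is the 2×2 nilpotent shift.

After assembling e^{tJ} and conjugating by P, we get:

e^{tA} =
  [2*t*exp(-2*t) + exp(-2*t), t*exp(-2*t)]
  [-4*t*exp(-2*t), -2*t*exp(-2*t) + exp(-2*t)]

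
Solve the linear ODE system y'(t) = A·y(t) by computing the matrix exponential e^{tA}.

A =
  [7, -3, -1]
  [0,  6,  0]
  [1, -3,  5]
e^{tA} =
  [t*exp(6*t) + exp(6*t), -3*t*exp(6*t), -t*exp(6*t)]
  [0, exp(6*t), 0]
  [t*exp(6*t), -3*t*exp(6*t), -t*exp(6*t) + exp(6*t)]

Strategy: write A = P · J · P⁻¹ where J is a Jordan canonical form, so e^{tA} = P · e^{tJ} · P⁻¹, and e^{tJ} can be computed block-by-block.

A has Jordan form
J =
  [6, 1, 0]
  [0, 6, 0]
  [0, 0, 6]
(up to reordering of blocks).

Per-block formulas:
  For a 1×1 block at λ = 6: exp(t · [6]) = [e^(6t)].
  For a 2×2 Jordan block J_2(6): exp(t · J_2(6)) = e^(6t)·(I + t·N), where N is the 2×2 nilpotent shift.

After assembling e^{tJ} and conjugating by P, we get:

e^{tA} =
  [t*exp(6*t) + exp(6*t), -3*t*exp(6*t), -t*exp(6*t)]
  [0, exp(6*t), 0]
  [t*exp(6*t), -3*t*exp(6*t), -t*exp(6*t) + exp(6*t)]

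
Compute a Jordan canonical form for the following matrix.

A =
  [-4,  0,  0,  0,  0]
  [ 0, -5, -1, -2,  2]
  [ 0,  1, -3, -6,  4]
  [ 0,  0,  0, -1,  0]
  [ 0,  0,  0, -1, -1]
J_2(-4) ⊕ J_1(-4) ⊕ J_2(-1)

The characteristic polynomial is
  det(x·I − A) = x^5 + 14*x^4 + 73*x^3 + 172*x^2 + 176*x + 64 = (x + 1)^2*(x + 4)^3

Eigenvalues and multiplicities (the geometric multiplicity of λ is n − rank(A − λI), which equals the number of Jordan blocks for λ):
  λ = -4: algebraic multiplicity = 3, geometric multiplicity = 2
  λ = -1: algebraic multiplicity = 2, geometric multiplicity = 1

Determining the block sizes for each eigenvalue:
  λ = -4: 2 blocks summing to 3 forces exactly one block of size 2 and the rest size 1 → block sizes [2, 1]
  λ = -1: one block (gm = 1), so the single block has size am = 2 → block sizes [2]

Assembling the blocks gives a Jordan form
J =
  [-4,  1,  0,  0,  0]
  [ 0, -4,  0,  0,  0]
  [ 0,  0, -4,  0,  0]
  [ 0,  0,  0, -1,  1]
  [ 0,  0,  0,  0, -1]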